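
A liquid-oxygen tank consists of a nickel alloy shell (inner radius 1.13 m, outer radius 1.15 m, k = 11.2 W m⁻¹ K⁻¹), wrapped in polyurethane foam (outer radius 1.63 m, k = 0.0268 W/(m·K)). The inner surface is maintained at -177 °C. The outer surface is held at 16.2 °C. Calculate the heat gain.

Q = 254 W

Treat each layer as a resistance in series:
  R_nickel alloy = (1/1.13 − 1/1.15)/(4πk) = 0.01539/(4π·11.2) = 1.094×10^-4 K/W
  R_polyurethane foam = (1/1.15 − 1/1.63)/(4πk) = 0.2561/(4π·0.0268) = 0.7603 K/W
ΣR = 1.094×10^-4 + 0.7603 = 0.7604 K/W
Q = ΔT/ΣR = (-177 °C − 16.2 °C)/0.7604 = -254 W
(Negative Q ⇒ heat flows inward; heat gain = 254 W.)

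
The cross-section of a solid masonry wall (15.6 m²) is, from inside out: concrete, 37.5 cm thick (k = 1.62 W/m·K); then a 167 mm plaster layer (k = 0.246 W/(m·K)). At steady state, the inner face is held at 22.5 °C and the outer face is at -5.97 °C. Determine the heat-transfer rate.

Treat each layer as a resistance in series:
  R_concrete = L/(kA) = 0.375/(1.62·15.6) = 0.01484 K/W
  R_plaster = L/(kA) = 0.167/(0.246·15.6) = 0.04352 K/W
ΣR = 0.01484 + 0.04352 = 0.05836 K/W
Q = ΔT/ΣR = (22.5 °C − -5.97 °C)/0.05836 = 488 W

Q = 488 W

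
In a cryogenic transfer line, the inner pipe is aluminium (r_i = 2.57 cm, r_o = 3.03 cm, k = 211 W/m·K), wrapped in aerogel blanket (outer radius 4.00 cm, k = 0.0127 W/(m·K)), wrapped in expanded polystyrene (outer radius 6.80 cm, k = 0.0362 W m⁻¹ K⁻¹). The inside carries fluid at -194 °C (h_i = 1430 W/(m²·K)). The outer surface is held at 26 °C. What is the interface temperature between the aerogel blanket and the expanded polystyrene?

T = -62.2 °C

Treat each layer as a resistance in series:
  R'_conv,in = 1/(2πr h) = 1/(2π·0.0257·1430) = 0.004331 m·K/W
  R'_aluminium = ln(0.0303/0.0257)/(2πk) = 0.1647/(2π·211) = 1.242×10^-4 m·K/W
  R'_aerogel blanket = ln(0.0400/0.0303)/(2πk) = 0.2777/(2π·0.0127) = 3.481 m·K/W
  R'_expanded polystyrene = ln(0.0680/0.0400)/(2πk) = 0.5306/(2π·0.0362) = 2.333 m·K/W
ΣR = 0.004331 + 1.242×10^-4 + 3.481 + 2.333 = 5.818 m·K/W
Q' = ΔT/ΣR = (-194 °C − 26 °C)/5.818 = -37.81 W/m
From the inner boundary to the aerogel blanket/expanded polystyrene interface, ΣR_partial = 3.485 m·K/W.
T_interface = T_in − Q'·ΣR_partial = -194 °C − (-37.81)(3.485) = -62.2 °C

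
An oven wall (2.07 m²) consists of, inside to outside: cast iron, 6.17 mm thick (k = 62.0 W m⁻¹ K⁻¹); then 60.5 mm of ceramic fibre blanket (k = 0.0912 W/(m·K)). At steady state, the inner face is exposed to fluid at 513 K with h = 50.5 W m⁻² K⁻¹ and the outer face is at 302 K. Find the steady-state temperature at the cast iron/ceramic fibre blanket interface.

T = 507 K

Series thermal resistances, inner to outer:
  R_conv,in = 1/(hA) = 1/(50.5·2.07) = 0.009566 K/W
  R_cast iron = L/(kA) = 0.00617/(62.0·2.07) = 4.808×10^-5 K/W
  R_ceramic fibre blanket = L/(kA) = 0.0605/(0.0912·2.07) = 0.3205 K/W
ΣR = 0.009566 + 4.808×10^-5 + 0.3205 = 0.3301 K/W
Q = ΔT/ΣR = (513 K − 302 K)/0.3301 = 639.2 W
From the inner boundary to the cast iron/ceramic fibre blanket interface, ΣR_partial = 0.009614 K/W.
T_interface = T_in − Q·ΣR_partial = 513 K − (639.2)(0.009614) = 507 K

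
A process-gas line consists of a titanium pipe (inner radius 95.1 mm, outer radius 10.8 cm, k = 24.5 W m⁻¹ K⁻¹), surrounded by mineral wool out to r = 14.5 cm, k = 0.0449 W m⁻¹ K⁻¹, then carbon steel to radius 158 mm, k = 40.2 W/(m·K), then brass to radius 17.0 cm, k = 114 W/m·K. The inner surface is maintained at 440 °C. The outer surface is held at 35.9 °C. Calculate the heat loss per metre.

Q' = 387 W/m

Treat each layer as a resistance in series:
  R'_titanium = ln(0.108/0.0951)/(2πk) = 0.1272/(2π·24.5) = 8.263×10^-4 m·K/W
  R'_mineral wool = ln(0.145/0.108)/(2πk) = 0.2946/(2π·0.0449) = 1.044 m·K/W
  R'_carbon steel = ln(0.158/0.145)/(2πk) = 0.08586/(2π·40.2) = 3.399×10^-4 m·K/W
  R'_brass = ln(0.170/0.158)/(2πk) = 0.07320/(2π·114) = 1.022×10^-4 m·K/W
ΣR = 8.263×10^-4 + 1.044 + 3.399×10^-4 + 1.022×10^-4 = 1.045 m·K/W
Q' = ΔT/ΣR = (440 °C − 35.9 °C)/1.045 = 387 W/m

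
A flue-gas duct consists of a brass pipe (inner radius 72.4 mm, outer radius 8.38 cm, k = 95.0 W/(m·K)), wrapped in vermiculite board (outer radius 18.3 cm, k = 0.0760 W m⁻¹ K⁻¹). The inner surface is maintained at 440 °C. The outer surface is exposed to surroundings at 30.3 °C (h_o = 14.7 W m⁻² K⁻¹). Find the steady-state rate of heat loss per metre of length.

Resistance network (inner→outer):
  R'_brass = ln(0.0838/0.0724)/(2πk) = 0.1462/(2π·95.0) = 2.450×10^-4 m·K/W
  R'_vermiculite board = ln(0.183/0.0838)/(2πk) = 0.7811/(2π·0.0760) = 1.636 m·K/W
  R'_conv,out = 1/(2πr h) = 1/(2π·0.183·14.7) = 0.05916 m·K/W
ΣR = 2.450×10^-4 + 1.636 + 0.05916 = 1.695 m·K/W
Q' = ΔT/ΣR = (440 °C − 30.3 °C)/1.695 = 242 W/m

Q' = 242 W/m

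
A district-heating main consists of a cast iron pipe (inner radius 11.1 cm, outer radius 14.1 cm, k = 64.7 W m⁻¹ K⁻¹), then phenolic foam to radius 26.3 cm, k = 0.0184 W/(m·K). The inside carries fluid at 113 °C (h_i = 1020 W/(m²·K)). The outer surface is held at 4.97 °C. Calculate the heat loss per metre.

Q' = 20.0 W/m

Resistance network (inner→outer):
  R'_conv,in = 1/(2πr h) = 1/(2π·0.111·1020) = 0.001406 m·K/W
  R'_cast iron = ln(0.141/0.111)/(2πk) = 0.2392/(2π·64.7) = 5.885×10^-4 m·K/W
  R'_phenolic foam = ln(0.263/0.141)/(2πk) = 0.6234/(2π·0.0184) = 5.392 m·K/W
ΣR = 0.001406 + 5.885×10^-4 + 5.392 = 5.394 m·K/W
Q' = ΔT/ΣR = (113 °C − 4.97 °C)/5.394 = 20.0 W/m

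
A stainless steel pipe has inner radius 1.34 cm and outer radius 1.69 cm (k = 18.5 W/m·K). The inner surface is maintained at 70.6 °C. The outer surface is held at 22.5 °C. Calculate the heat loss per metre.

Q' = 2πk·ΔT/ln(r₂/r₁) = 2π × 18.5 × 48.1 / ln(0.0169/0.0134) = 24100 W/m

Q' = 24100 W/m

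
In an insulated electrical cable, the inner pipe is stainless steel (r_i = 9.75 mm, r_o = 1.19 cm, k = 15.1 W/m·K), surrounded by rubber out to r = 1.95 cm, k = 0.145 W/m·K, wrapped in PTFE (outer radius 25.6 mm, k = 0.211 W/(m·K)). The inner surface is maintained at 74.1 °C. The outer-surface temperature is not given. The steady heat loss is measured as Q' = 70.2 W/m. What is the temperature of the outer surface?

Sum the resistances:
  R'_stainless steel = ln(0.0119/0.00975)/(2πk) = 0.1993/(2π·15.1) = 0.002100 m·K/W
  R'_rubber = ln(0.0195/0.0119)/(2πk) = 0.4939/(2π·0.145) = 0.5421 m·K/W
  R'_PTFE = ln(0.0256/0.0195)/(2πk) = 0.2722/(2π·0.211) = 0.2053 m·K/W
ΣR = 0.7495 m·K/W
ΔT = Q'·ΣR = 70.2 × 0.7495 = 52.61 K
Heat flows outward, so T_out = T_in − ΔT = 74.1 − 52.61 = 21.5 °C

T_out = 21.5 °C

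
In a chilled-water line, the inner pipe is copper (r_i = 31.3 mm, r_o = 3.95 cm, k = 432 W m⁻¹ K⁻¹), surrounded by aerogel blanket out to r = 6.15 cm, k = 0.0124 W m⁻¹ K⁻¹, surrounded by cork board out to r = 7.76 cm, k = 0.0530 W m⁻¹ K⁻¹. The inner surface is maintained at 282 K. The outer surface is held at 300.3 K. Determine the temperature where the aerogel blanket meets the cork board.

T = 298.3 K

Series thermal resistances, inner to outer:
  R'_copper = ln(0.0395/0.0313)/(2πk) = 0.2327/(2π·432) = 8.572×10^-5 m·K/W
  R'_aerogel blanket = ln(0.0615/0.0395)/(2πk) = 0.4427/(2π·0.0124) = 5.683 m·K/W
  R'_cork board = ln(0.0776/0.0615)/(2πk) = 0.2325/(2π·0.0530) = 0.6983 m·K/W
ΣR = 8.572×10^-5 + 5.683 + 0.6983 = 6.381 m·K/W
Q' = ΔT/ΣR = (282 K − 300.3 K)/6.381 = -2.868 W/m
From the inner boundary to the aerogel blanket/cork board interface, ΣR_partial = 5.683 m·K/W.
T_interface = T_in − Q'·ΣR_partial = 282 K − (-2.868)(5.683) = 298.3 K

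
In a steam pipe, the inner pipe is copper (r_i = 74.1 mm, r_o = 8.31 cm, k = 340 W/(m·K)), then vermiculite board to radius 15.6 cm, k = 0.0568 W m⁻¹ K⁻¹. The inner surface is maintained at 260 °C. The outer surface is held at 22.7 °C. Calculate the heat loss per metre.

Resistance network (inner→outer):
  R'_copper = ln(0.0831/0.0741)/(2πk) = 0.1146/(2π·340) = 5.366×10^-5 m·K/W
  R'_vermiculite board = ln(0.156/0.0831)/(2πk) = 0.6298/(2π·0.0568) = 1.765 m·K/W
ΣR = 5.366×10^-5 + 1.765 = 1.765 m·K/W
Q' = ΔT/ΣR = (260 °C − 22.7 °C)/1.765 = 134 W/m

Q' = 134 W/m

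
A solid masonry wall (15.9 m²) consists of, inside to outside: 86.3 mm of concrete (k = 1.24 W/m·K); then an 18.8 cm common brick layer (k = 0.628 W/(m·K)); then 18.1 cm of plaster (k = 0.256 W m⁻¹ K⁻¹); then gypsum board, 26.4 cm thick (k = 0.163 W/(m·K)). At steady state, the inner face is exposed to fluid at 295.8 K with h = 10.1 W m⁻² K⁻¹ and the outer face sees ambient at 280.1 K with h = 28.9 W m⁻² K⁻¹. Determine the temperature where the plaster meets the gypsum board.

T = 289.3 K

Treat each layer as a resistance in series:
  R_conv,in = 1/(hA) = 1/(10.1·15.9) = 0.006227 K/W
  R_concrete = L/(kA) = 0.0863/(1.24·15.9) = 0.004377 K/W
  R_common brick = L/(kA) = 0.188/(0.628·15.9) = 0.01883 K/W
  R_plaster = L/(kA) = 0.181/(0.256·15.9) = 0.04447 K/W
  R_gypsum board = L/(kA) = 0.264/(0.163·15.9) = 0.1019 K/W
  R_conv,out = 1/(hA) = 1/(28.9·15.9) = 0.002176 K/W
ΣR = 0.006227 + 0.004377 + 0.01883 + 0.04447 + 0.1019 + 0.002176 = 0.1780 K/W
Q = ΔT/ΣR = (295.8 K − 280.1 K)/0.1780 = 88.20 W
From the inner boundary to the plaster/gypsum board interface, ΣR_partial = 0.07390 K/W.
T_interface = T_in − Q·ΣR_partial = 295.8 K − (88.20)(0.07390) = 289.3 K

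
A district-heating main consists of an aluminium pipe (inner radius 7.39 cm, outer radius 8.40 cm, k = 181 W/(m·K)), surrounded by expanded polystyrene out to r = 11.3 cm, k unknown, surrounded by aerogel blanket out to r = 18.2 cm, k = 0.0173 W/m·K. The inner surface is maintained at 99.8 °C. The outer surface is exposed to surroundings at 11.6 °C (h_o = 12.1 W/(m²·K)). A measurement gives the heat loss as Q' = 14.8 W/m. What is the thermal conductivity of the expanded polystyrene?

ΣR = ΔT/Q' = |99.8 − 11.6|/14.8 = 5.959 m·K/W
Known resistances:
  R'_aluminium = ln(0.0840/0.0739)/(2πk) = 0.1281/(2π·181) = 1.126×10^-4 m·K/W
  R'_aerogel blanket = ln(0.182/0.113)/(2πk) = 0.4766/(2π·0.0173) = 4.385 m·K/W
  R'_conv,out = 1/(2πr h) = 1/(2π·0.182·12.1) = 0.07227 m·K/W
R_expanded polystyrene = ΣR − ΣR_known = 5.959 − 4.457 = 1.502 m·K/W
ln(r₂/r₁)/(2πk) = 1.502 ⇒ k = 0.2966/(2π·1.502) = 0.0314 W/m·K

k = 0.0314 W/m·K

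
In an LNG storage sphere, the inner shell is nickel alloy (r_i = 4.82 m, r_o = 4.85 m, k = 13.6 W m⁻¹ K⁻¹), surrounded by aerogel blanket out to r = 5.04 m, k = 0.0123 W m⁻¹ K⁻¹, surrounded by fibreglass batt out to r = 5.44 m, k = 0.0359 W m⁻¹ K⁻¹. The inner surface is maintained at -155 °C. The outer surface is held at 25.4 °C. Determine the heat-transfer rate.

Treat each layer as a resistance in series:
  R_nickel alloy = (1/4.82 − 1/4.85)/(4πk) = 0.001283/(4π·13.6) = 7.509×10^-6 K/W
  R_aerogel blanket = (1/4.85 − 1/5.04)/(4πk) = 0.007773/(4π·0.0123) = 0.05029 K/W
  R_fibreglass batt = (1/5.04 − 1/5.44)/(4πk) = 0.01459/(4π·0.0359) = 0.03234 K/W
ΣR = 7.509×10^-6 + 0.05029 + 0.03234 = 0.08264 K/W
Q = ΔT/ΣR = (-155 °C − 25.4 °C)/0.08264 = -2180 W
(Negative Q ⇒ heat flows inward; heat gain = 2180 W.)

Q = 2180 W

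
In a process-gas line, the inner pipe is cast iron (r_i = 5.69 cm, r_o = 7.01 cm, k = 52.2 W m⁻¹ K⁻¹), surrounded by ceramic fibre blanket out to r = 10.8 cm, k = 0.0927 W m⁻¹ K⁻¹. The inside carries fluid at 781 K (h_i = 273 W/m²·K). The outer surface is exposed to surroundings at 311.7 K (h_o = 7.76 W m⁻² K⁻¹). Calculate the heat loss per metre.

Q' = 498 W/m

Resistance network (inner→outer):
  R'_conv,in = 1/(2πr h) = 1/(2π·0.0569·273) = 0.01025 m·K/W
  R'_cast iron = ln(0.0701/0.0569)/(2πk) = 0.2086/(2π·52.2) = 6.361×10^-4 m·K/W
  R'_ceramic fibre blanket = ln(0.108/0.0701)/(2πk) = 0.4322/(2π·0.0927) = 0.7421 m·K/W
  R'_conv,out = 1/(2πr h) = 1/(2π·0.108·7.76) = 0.1899 m·K/W
ΣR = 0.01025 + 6.361×10^-4 + 0.7421 + 0.1899 = 0.9429 m·K/W
Q' = ΔT/ΣR = (781 K − 311.7 K)/0.9429 = 498 W/m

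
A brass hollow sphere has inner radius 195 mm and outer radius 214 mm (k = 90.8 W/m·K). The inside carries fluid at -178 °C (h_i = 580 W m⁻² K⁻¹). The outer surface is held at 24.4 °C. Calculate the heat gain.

Q = 50500 W

Resistance network (inner→outer):
  R_conv,in = 1/(4πr²h) = 1/(4π·0.195²·580) = 0.003608 K/W
  R_brass = (1/0.195 − 1/0.214)/(4πk) = 0.4553/(4π·90.8) = 3.990×10^-4 K/W
ΣR = 0.003608 + 3.990×10^-4 = 0.004007 K/W
Q = ΔT/ΣR = (-178 °C − 24.4 °C)/0.004007 = -50500 W
(Negative Q ⇒ heat flows inward; heat gain = 50500 W.)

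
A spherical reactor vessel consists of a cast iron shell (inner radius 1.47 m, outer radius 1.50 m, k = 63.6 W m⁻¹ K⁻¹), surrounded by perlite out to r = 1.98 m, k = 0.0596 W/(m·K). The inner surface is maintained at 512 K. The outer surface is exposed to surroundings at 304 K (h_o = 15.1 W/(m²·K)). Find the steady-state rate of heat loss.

Series thermal resistances, inner to outer:
  R_cast iron = (1/1.47 − 1/1.50)/(4πk) = 0.01361/(4π·63.6) = 1.702×10^-5 K/W
  R_perlite = (1/1.50 − 1/1.98)/(4πk) = 0.1616/(4π·0.0596) = 0.2158 K/W
  R_conv,out = 1/(4πr²h) = 1/(4π·1.98²·15.1) = 0.001344 K/W
ΣR = 1.702×10^-5 + 0.2158 + 0.001344 = 0.2172 K/W
Q = ΔT/ΣR = (512 K − 304 K)/0.2172 = 958 W

Q = 958 W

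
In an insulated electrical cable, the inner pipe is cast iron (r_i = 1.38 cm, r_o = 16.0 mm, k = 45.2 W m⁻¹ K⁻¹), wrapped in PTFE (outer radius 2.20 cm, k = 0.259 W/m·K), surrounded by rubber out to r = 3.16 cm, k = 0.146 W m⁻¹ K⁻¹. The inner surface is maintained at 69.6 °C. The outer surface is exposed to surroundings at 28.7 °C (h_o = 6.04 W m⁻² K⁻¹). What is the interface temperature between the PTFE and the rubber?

T = 64.0 °C

Treat each layer as a resistance in series:
  R'_cast iron = ln(0.0160/0.0138)/(2πk) = 0.1479/(2π·45.2) = 5.208×10^-4 m·K/W
  R'_PTFE = ln(0.0220/0.0160)/(2πk) = 0.3185/(2π·0.259) = 0.1957 m·K/W
  R'_rubber = ln(0.0316/0.0220)/(2πk) = 0.3621/(2π·0.146) = 0.3947 m·K/W
  R'_conv,out = 1/(2πr h) = 1/(2π·0.0316·6.04) = 0.8339 m·K/W
ΣR = 5.208×10^-4 + 0.1957 + 0.3947 + 0.8339 = 1.425 m·K/W
Q' = ΔT/ΣR = (69.6 °C − 28.7 °C)/1.425 = 28.70 W/m
From the inner boundary to the PTFE/rubber interface, ΣR_partial = 0.1962 m·K/W.
T_interface = T_in − Q'·ΣR_partial = 69.6 °C − (28.70)(0.1962) = 64.0 °C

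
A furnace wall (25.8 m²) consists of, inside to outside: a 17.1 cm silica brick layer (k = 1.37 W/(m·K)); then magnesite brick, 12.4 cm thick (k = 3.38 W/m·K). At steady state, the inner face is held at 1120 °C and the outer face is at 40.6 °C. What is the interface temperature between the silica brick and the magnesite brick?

T = 286 °C

Resistance network (inner→outer):
  R_silica brick = L/(kA) = 0.171/(1.37·25.8) = 0.004838 K/W
  R_magnesite brick = L/(kA) = 0.124/(3.38·25.8) = 0.001422 K/W
ΣR = 0.004838 + 0.001422 = 0.006260 K/W
Q = ΔT/ΣR = (1120 °C − 40.6 °C)/0.006260 = 1.724×10^5 W
From the inner boundary to the silica brick/magnesite brick interface, ΣR_partial = 0.004838 K/W.
T_interface = T_in − Q·ΣR_partial = 1120 °C − (1.724×10^5)(0.004838) = 286 °C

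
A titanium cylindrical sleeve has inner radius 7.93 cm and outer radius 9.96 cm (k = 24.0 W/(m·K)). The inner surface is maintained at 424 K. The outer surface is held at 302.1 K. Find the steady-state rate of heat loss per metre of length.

Q' = 80700 W/m

Q' = 2πk·ΔT/ln(r₂/r₁) = 2π × 24.0 × 121.9 / ln(0.0996/0.0793) = 80700 W/m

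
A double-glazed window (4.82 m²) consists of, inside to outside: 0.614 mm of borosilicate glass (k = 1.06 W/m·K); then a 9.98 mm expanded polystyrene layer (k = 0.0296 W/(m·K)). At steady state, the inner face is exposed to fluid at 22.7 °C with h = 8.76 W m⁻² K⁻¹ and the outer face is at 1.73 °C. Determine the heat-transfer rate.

Q = 224 W

Resistance network (inner→outer):
  R_conv,in = 1/(hA) = 1/(8.76·4.82) = 0.02368 K/W
  R_borosilicate glass = L/(kA) = 6.14×10^-4/(1.06·4.82) = 1.202×10^-4 K/W
  R_expanded polystyrene = L/(kA) = 0.00998/(0.0296·4.82) = 0.06995 K/W
ΣR = 0.02368 + 1.202×10^-4 + 0.06995 = 0.09375 K/W
Q = ΔT/ΣR = (22.7 °C − 1.73 °C)/0.09375 = 224 W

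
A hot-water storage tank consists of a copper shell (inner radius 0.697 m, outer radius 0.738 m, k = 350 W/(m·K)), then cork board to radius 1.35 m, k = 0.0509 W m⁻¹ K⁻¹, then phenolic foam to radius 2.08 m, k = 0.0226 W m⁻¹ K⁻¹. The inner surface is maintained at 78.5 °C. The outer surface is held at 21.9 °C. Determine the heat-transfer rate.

Q = 30.2 W

Resistance network (inner→outer):
  R_copper = (1/0.697 − 1/0.738)/(4πk) = 0.07971/(4π·350) = 1.812×10^-5 K/W
  R_cork board = (1/0.738 − 1/1.35)/(4πk) = 0.6143/(4π·0.0509) = 0.9604 K/W
  R_phenolic foam = (1/1.35 − 1/2.08)/(4πk) = 0.2600/(4π·0.0226) = 0.9154 K/W
ΣR = 1.812×10^-5 + 0.9604 + 0.9154 = 1.876 K/W
Q = ΔT/ΣR = (78.5 °C − 21.9 °C)/1.876 = 30.2 W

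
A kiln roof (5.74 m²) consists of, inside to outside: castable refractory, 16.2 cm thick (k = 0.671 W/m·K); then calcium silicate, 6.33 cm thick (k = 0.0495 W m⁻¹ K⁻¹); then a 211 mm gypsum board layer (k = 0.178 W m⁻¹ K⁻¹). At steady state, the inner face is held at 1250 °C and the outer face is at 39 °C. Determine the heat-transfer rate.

Resistance network (inner→outer):
  R_castable refractory = L/(kA) = 0.162/(0.671·5.74) = 0.04206 K/W
  R_calcium silicate = L/(kA) = 0.0633/(0.0495·5.74) = 0.2228 K/W
  R_gypsum board = L/(kA) = 0.211/(0.178·5.74) = 0.2065 K/W
ΣR = 0.04206 + 0.2228 + 0.2065 = 0.4714 K/W
Q = ΔT/ΣR = (1250 °C − 39 °C)/0.4714 = 2570 W

Q = 2.57 kW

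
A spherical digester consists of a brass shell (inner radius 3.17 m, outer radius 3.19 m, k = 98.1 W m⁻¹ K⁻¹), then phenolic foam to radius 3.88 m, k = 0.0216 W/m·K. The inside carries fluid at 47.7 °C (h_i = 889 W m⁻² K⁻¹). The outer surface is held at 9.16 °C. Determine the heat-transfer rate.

Q = 188 W

Treat each layer as a resistance in series:
  R_conv,in = 1/(4πr²h) = 1/(4π·3.17²·889) = 8.908×10^-6 K/W
  R_brass = (1/3.17 − 1/3.19)/(4πk) = 0.001978/(4π·98.1) = 1.604×10^-6 K/W
  R_phenolic foam = (1/3.19 − 1/3.88)/(4πk) = 0.05575/(4π·0.0216) = 0.2054 K/W
ΣR = 8.908×10^-6 + 1.604×10^-6 + 0.2054 = 0.2054 K/W
Q = ΔT/ΣR = (47.7 °C − 9.16 °C)/0.2054 = 188 W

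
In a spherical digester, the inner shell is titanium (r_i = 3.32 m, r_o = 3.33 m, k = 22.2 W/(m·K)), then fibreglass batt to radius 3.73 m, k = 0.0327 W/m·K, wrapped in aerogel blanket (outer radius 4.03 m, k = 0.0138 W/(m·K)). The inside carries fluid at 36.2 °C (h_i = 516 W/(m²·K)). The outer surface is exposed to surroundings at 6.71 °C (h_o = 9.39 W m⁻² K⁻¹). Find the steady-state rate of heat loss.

Series thermal resistances, inner to outer:
  R_conv,in = 1/(4πr²h) = 1/(4π·3.32²·516) = 1.399×10^-5 K/W
  R_titanium = (1/3.32 − 1/3.33)/(4πk) = 9.045×10^-4/(4π·22.2) = 3.242×10^-6 K/W
  R_fibreglass batt = (1/3.33 − 1/3.73)/(4πk) = 0.03220/(4π·0.0327) = 0.07837 K/W
  R_aerogel blanket = (1/3.73 − 1/4.03)/(4πk) = 0.01996/(4π·0.0138) = 0.1151 K/W
  R_conv,out = 1/(4πr²h) = 1/(4π·4.03²·9.39) = 5.218×10^-4 K/W
ΣR = 1.399×10^-5 + 3.242×10^-6 + 0.07837 + 0.1151 + 5.218×10^-4 = 0.1940 K/W
Q = ΔT/ΣR = (36.2 °C − 6.71 °C)/0.1940 = 152 W

Q = 152 W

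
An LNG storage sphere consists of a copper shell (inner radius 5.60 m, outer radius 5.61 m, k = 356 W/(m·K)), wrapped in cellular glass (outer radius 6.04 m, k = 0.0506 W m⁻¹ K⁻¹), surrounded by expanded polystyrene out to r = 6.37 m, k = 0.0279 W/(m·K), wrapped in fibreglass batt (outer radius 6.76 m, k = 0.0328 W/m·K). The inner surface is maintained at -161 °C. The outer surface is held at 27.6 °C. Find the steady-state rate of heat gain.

Q = 2.84 kW

Resistance network (inner→outer):
  R_copper = (1/5.60 − 1/5.61)/(4πk) = 3.183×10^-4/(4π·356) = 7.115×10^-8 K/W
  R_cellular glass = (1/5.61 − 1/6.04)/(4πk) = 0.01269/(4π·0.0506) = 0.01996 K/W
  R_expanded polystyrene = (1/6.04 − 1/6.37)/(4πk) = 0.008577/(4π·0.0279) = 0.02446 K/W
  R_fibreglass batt = (1/6.37 − 1/6.76)/(4πk) = 0.009057/(4π·0.0328) = 0.02197 K/W
ΣR = 7.115×10^-8 + 0.01996 + 0.02446 + 0.02197 = 0.06639 K/W
Q = ΔT/ΣR = (-161 °C − 27.6 °C)/0.06639 = -2840 W
(Negative Q ⇒ heat flows inward; heat gain = 2840 W.)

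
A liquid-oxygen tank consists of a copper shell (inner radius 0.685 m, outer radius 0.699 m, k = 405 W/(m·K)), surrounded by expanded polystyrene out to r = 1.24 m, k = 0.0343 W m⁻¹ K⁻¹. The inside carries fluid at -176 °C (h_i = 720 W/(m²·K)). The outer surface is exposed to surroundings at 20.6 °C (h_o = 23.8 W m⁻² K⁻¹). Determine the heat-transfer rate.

Series thermal resistances, inner to outer:
  R_conv,in = 1/(4πr²h) = 1/(4π·0.685²·720) = 2.355×10^-4 K/W
  R_copper = (1/0.685 − 1/0.699)/(4πk) = 0.02924/(4π·405) = 5.745×10^-6 K/W
  R_expanded polystyrene = (1/0.699 − 1/1.24)/(4πk) = 0.6242/(4π·0.0343) = 1.448 K/W
  R_conv,out = 1/(4πr²h) = 1/(4π·1.24²·23.8) = 0.002175 K/W
ΣR = 2.355×10^-4 + 5.745×10^-6 + 1.448 + 0.002175 = 1.450 K/W
Q = ΔT/ΣR = (-176 °C − 20.6 °C)/1.450 = -136 W
(Negative Q ⇒ heat flows inward; heat gain = 136 W.)

Q = 136 W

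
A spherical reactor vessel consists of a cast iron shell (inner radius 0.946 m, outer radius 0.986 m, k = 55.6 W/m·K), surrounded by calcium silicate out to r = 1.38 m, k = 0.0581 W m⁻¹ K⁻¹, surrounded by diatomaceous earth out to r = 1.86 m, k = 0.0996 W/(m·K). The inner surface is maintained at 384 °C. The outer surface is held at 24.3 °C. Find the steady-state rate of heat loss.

Q = 659 W

Series thermal resistances, inner to outer:
  R_cast iron = (1/0.946 − 1/0.986)/(4πk) = 0.04288/(4π·55.6) = 6.138×10^-5 K/W
  R_calcium silicate = (1/0.986 − 1/1.38)/(4πk) = 0.2896/(4π·0.0581) = 0.3966 K/W
  R_diatomaceous earth = (1/1.38 − 1/1.86)/(4πk) = 0.1870/(4π·0.0996) = 0.1494 K/W
ΣR = 6.138×10^-5 + 0.3966 + 0.1494 = 0.5461 K/W
Q = ΔT/ΣR = (384 °C − 24.3 °C)/0.5461 = 659 W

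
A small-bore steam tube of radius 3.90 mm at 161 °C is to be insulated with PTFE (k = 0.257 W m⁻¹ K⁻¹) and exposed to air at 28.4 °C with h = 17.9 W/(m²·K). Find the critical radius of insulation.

For a cylinder, r_cr = k_ins/h = 0.257/17.9 = 0.0144 m = 1.44 cm

r_cr = 1.44 cm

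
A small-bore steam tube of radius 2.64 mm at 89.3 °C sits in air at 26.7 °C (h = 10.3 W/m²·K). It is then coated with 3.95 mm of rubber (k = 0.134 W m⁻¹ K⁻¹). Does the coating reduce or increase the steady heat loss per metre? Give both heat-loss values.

increases: 10.7 → 18.2 W/m

Critical radius for a cylinder: r_cr = k/h = 0.0130 m = 1.30 cm.
Outer radius after coating: r₂ = 0.00264 + 0.00395 = 0.00659 m.
Since r₁ < r_cr and r₂ ≤ r_cr, the coating moves toward the maximum at r_cr — heat loss rises.
Bare: R = 1/(2πr₁h) = 5.853 m·K/W; Q = 62.6/5.853 = 10.7 W/m.
Coated: R = R_cond + R_conv = 3.431 m·K/W; Q = 62.6/3.431 = 18.2 W/m.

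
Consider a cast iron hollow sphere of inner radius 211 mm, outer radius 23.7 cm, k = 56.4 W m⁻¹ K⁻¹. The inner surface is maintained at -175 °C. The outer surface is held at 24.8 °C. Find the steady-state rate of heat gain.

Q = 272 kW

Q = 4πk·ΔT/(1/r₁ − 1/r₂) = 4π × 56.4 × 199.8 / (1/0.211 − 1/0.237) = 2.72×10^5 W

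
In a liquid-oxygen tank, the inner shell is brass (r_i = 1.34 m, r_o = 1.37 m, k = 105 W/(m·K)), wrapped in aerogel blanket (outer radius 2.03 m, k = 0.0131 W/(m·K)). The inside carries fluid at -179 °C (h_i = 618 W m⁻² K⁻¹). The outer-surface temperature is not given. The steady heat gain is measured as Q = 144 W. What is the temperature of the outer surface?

T_out = 28.6 °C

Series resistances:
  R_conv,in = 1/(4πr²h) = 1/(4π·1.34²·618) = 7.171×10^-5 K/W
  R_brass = (1/1.34 − 1/1.37)/(4πk) = 0.01634/(4π·105) = 1.239×10^-5 K/W
  R_aerogel blanket = (1/1.37 − 1/2.03)/(4πk) = 0.2373/(4π·0.0131) = 1.442 K/W
ΣR = 1.442 K/W
ΔT = Q·ΣR = 144 × 1.442 = 207.6 K
Heat flows inward, so T_out = T_in + ΔT = -179 + 207.6 = 28.6 °C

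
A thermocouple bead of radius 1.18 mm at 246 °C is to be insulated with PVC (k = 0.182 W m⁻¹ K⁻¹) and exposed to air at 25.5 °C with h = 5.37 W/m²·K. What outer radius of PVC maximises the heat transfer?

For a sphere, r_cr = 2k_ins/h = 2·0.182/5.37 = 0.0678 m = 6.78 cm

r_cr = 6.78 cm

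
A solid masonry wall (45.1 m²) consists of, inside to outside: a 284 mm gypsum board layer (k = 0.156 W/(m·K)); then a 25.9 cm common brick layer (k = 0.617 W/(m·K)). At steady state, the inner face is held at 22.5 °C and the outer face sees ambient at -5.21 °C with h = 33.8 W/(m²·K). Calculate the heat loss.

Q = 551 W

Treat each layer as a resistance in series:
  R_gypsum board = L/(kA) = 0.284/(0.156·45.1) = 0.04037 K/W
  R_common brick = L/(kA) = 0.259/(0.617·45.1) = 0.009308 K/W
  R_conv,out = 1/(hA) = 1/(33.8·45.1) = 6.560×10^-4 K/W
ΣR = 0.04037 + 0.009308 + 6.560×10^-4 = 0.05033 K/W
Q = ΔT/ΣR = (22.5 °C − -5.21 °C)/0.05033 = 551 W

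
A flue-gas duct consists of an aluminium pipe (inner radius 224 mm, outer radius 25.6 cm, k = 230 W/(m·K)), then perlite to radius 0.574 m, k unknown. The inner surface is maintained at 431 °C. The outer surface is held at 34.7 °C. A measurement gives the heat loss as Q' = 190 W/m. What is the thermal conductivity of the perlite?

ΣR = ΔT/Q' = |431 − 34.7|/190 = 2.086 m·K/W
Known resistances:
  R'_aluminium = ln(0.256/0.224)/(2πk) = 0.1335/(2π·230) = 9.240×10^-5 m·K/W
R_perlite = ΣR − ΣR_known = 2.086 − 9.240×10^-5 = 2.086 m·K/W
ln(r₂/r₁)/(2πk) = 2.086 ⇒ k = 0.8075/(2π·2.086) = 0.0616 W/m·K

k = 0.0616 W/m·K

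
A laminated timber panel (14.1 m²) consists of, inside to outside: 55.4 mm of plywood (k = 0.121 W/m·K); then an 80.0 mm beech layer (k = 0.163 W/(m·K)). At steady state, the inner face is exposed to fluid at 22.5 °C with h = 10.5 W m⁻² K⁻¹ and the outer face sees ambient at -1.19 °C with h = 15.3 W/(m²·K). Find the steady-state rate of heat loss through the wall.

Q = 301 W

Resistance network (inner→outer):
  R_conv,in = 1/(hA) = 1/(10.5·14.1) = 0.006754 K/W
  R_plywood = L/(kA) = 0.0554/(0.121·14.1) = 0.03247 K/W
  R_beech = L/(kA) = 0.0800/(0.163·14.1) = 0.03481 K/W
  R_conv,out = 1/(hA) = 1/(15.3·14.1) = 0.004635 K/W
ΣR = 0.006754 + 0.03247 + 0.03481 + 0.004635 = 0.07867 K/W
Q = ΔT/ΣR = (22.5 °C − -1.19 °C)/0.07867 = 301 W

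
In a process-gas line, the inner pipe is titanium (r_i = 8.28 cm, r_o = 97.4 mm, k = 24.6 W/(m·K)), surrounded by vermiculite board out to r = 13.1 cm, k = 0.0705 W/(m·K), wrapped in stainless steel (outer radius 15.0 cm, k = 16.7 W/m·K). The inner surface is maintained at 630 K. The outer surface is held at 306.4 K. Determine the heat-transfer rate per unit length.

Resistance network (inner→outer):
  R'_titanium = ln(0.0974/0.0828)/(2πk) = 0.1624/(2π·24.6) = 0.001051 m·K/W
  R'_vermiculite board = ln(0.131/0.0974)/(2πk) = 0.2964/(2π·0.0705) = 0.6691 m·K/W
  R'_stainless steel = ln(0.150/0.131)/(2πk) = 0.1354/(2π·16.7) = 0.001291 m·K/W
ΣR = 0.001051 + 0.6691 + 0.001291 = 0.6714 m·K/W
Q' = ΔT/ΣR = (630 K − 306.4 K)/0.6714 = 482 W/m

Q' = 482 W/m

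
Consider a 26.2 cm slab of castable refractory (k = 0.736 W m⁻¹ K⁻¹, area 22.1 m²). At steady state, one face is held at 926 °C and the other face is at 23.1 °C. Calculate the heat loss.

Q = 56.1 kW

Q = kA·ΔT/L = 0.736 × 22.1 × |926 °C − 23.1 °C| / 0.262 = 56100 W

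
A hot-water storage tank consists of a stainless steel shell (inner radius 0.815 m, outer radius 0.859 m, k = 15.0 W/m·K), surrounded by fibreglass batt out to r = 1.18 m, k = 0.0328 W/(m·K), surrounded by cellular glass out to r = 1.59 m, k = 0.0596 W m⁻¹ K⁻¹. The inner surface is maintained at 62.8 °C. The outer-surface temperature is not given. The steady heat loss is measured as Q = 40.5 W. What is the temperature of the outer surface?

Sum the resistances:
  R_stainless steel = (1/0.815 − 1/0.859)/(4πk) = 0.06285/(4π·15.0) = 3.334×10^-4 K/W
  R_fibreglass batt = (1/0.859 − 1/1.18)/(4πk) = 0.3167/(4π·0.0328) = 0.7683 K/W
  R_cellular glass = (1/1.18 − 1/1.59)/(4πk) = 0.2185/(4π·0.0596) = 0.2918 K/W
ΣR = 1.060 K/W
ΔT = Q·ΣR = 40.5 × 1.060 = 42.93 K
Heat flows outward, so T_out = T_in − ΔT = 62.8 − 42.93 = 19.9 °C

T_out = 19.9 °C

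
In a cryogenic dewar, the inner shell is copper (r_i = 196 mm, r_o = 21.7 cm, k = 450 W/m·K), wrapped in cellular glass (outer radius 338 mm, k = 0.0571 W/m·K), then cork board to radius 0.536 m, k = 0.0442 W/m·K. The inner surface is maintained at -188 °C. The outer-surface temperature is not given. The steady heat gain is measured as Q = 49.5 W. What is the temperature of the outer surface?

Sum the resistances:
  R_copper = (1/0.196 − 1/0.217)/(4πk) = 0.4937/(4π·450) = 8.731×10^-5 K/W
  R_cellular glass = (1/0.217 − 1/0.338)/(4πk) = 1.650/(4π·0.0571) = 2.299 K/W
  R_cork board = (1/0.338 − 1/0.536)/(4πk) = 1.093/(4π·0.0442) = 1.968 K/W
ΣR = 4.267 K/W
ΔT = Q·ΣR = 49.5 × 4.267 = 211.2 K
Heat flows inward, so T_out = T_in + ΔT = -188 + 211.2 = 23.2 °C

T_out = 23.2 °C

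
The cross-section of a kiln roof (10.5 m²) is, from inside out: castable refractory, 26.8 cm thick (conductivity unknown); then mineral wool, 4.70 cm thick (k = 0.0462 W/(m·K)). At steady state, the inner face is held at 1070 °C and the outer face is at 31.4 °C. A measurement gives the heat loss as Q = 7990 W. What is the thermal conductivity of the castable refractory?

ΣR = ΔT/Q = |1070 − 31.4|/7990 = 0.1300 K/W
Known resistances:
  R_mineral wool = L/(kA) = 0.0470/(0.0462·10.5) = 0.09689 K/W
R_castable refractory = ΣR − ΣR_known = 0.1300 − 0.09689 = 0.03311 K/W
L/(kA) = 0.03311 ⇒ k = 0.268/(0.03311·10.5) = 0.771 W/m·K

k = 0.771 W/m·K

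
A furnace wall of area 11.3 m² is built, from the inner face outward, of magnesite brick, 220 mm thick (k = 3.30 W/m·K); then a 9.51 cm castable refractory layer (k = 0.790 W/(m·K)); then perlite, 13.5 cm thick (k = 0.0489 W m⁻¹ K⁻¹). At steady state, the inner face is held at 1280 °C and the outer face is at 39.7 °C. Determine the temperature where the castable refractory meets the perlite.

Series thermal resistances, inner to outer:
  R_magnesite brick = L/(kA) = 0.220/(3.30·11.3) = 0.005900 K/W
  R_castable refractory = L/(kA) = 0.0951/(0.790·11.3) = 0.01065 K/W
  R_perlite = L/(kA) = 0.135/(0.0489·11.3) = 0.2443 K/W
ΣR = 0.005900 + 0.01065 + 0.2443 = 0.2608 K/W
Q = ΔT/ΣR = (1280 °C − 39.7 °C)/0.2608 = 4756 W
From the inner boundary to the castable refractory/perlite interface, ΣR_partial = 0.01655 K/W.
T_interface = T_in − Q·ΣR_partial = 1280 °C − (4756)(0.01655) = 1201 °C

T = 1201 °C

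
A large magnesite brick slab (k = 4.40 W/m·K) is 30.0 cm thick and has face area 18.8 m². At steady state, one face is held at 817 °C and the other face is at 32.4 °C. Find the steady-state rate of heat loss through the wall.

Q = 216 kW

Q = kA·ΔT/L = 4.40 × 18.8 × |817 °C − 32.4 °C| / 0.300 = 2.16×10^5 W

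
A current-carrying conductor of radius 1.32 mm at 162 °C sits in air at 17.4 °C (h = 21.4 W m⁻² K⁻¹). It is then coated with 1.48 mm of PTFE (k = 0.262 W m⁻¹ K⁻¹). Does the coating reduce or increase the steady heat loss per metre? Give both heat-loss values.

increases: 25.7 → 46.5 W/m

Critical radius for a cylinder: r_cr = k/h = 0.0122 m = 1.22 cm.
Outer radius after coating: r₂ = 0.00132 + 0.00148 = 0.00280 m.
Since r₁ < r_cr and r₂ ≤ r_cr, the coating moves toward the maximum at r_cr — heat loss rises.
Bare: R = 1/(2πr₁h) = 5.634 m·K/W; Q = 144.6/5.634 = 25.7 W/m.
Coated: R = R_cond + R_conv = 3.113 m·K/W; Q = 144.6/3.113 = 46.5 W/m.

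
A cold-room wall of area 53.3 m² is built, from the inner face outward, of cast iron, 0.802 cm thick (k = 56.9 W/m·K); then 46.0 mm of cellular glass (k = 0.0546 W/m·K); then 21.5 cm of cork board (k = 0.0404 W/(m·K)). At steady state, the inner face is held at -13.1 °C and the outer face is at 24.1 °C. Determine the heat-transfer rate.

Series thermal resistances, inner to outer:
  R_cast iron = L/(kA) = 0.00802/(56.9·53.3) = 2.644×10^-6 K/W
  R_cellular glass = L/(kA) = 0.0460/(0.0546·53.3) = 0.01581 K/W
  R_cork board = L/(kA) = 0.215/(0.0404·53.3) = 0.09985 K/W
ΣR = 2.644×10^-6 + 0.01581 + 0.09985 = 0.1157 K/W
Q = ΔT/ΣR = (-13.1 °C − 24.1 °C)/0.1157 = -322 W
(Negative Q ⇒ heat flows inward; heat gain = 322 W.)

Q = 322 W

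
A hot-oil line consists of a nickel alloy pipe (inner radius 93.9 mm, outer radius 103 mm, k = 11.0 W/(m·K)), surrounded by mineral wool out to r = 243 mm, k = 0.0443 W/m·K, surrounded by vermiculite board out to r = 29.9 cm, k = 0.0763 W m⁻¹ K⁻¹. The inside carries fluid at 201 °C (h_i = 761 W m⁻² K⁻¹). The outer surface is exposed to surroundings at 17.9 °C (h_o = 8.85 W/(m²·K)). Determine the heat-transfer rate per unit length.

Q' = 51.1 W/m

Series thermal resistances, inner to outer:
  R'_conv,in = 1/(2πr h) = 1/(2π·0.0939·761) = 0.002227 m·K/W
  R'_nickel alloy = ln(0.103/0.0939)/(2πk) = 0.09250/(2π·11.0) = 0.001338 m·K/W
  R'_mineral wool = ln(0.243/0.103)/(2πk) = 0.8583/(2π·0.0443) = 3.084 m·K/W
  R'_vermiculite board = ln(0.299/0.243)/(2πk) = 0.2074/(2π·0.0763) = 0.4326 m·K/W
  R'_conv,out = 1/(2πr h) = 1/(2π·0.299·8.85) = 0.06015 m·K/W
ΣR = 0.002227 + 0.001338 + 3.084 + 0.4326 + 0.06015 = 3.580 m·K/W
Q' = ΔT/ΣR = (201 °C − 17.9 °C)/3.580 = 51.1 W/m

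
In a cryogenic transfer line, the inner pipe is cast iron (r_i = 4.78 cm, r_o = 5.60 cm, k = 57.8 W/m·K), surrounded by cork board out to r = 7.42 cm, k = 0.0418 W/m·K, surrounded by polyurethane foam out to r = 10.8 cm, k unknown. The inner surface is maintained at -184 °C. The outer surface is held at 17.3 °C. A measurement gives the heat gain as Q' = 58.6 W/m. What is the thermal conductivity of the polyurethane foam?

k = 0.0253 W/m·K

ΣR = ΔT/Q' = |-184 − 17.3|/58.6 = 3.435 m·K/W
Known resistances:
  R'_cast iron = ln(0.0560/0.0478)/(2πk) = 0.1583/(2π·57.8) = 4.360×10^-4 m·K/W
  R'_cork board = ln(0.0742/0.0560)/(2πk) = 0.2814/(2π·0.0418) = 1.071 m·K/W
R_polyurethane foam = ΣR − ΣR_known = 3.435 − 1.071 = 2.364 m·K/W
ln(r₂/r₁)/(2πk) = 2.364 ⇒ k = 0.3754/(2π·2.364) = 0.0253 W/m·K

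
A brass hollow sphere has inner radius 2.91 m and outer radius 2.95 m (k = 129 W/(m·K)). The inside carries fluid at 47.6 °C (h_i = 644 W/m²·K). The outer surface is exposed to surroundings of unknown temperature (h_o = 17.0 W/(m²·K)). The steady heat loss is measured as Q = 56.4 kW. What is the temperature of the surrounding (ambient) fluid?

T_out = 16.3 °C

Sum the resistances:
  R_conv,in = 1/(4πr²h) = 1/(4π·2.91²·644) = 1.459×10^-5 K/W
  R_brass = (1/2.91 − 1/2.95)/(4πk) = 0.004660/(4π·129) = 2.874×10^-6 K/W
  R_conv,out = 1/(4πr²h) = 1/(4π·2.95²·17.0) = 5.379×10^-4 K/W
ΣR = 5.554×10^-4 K/W
ΔT = Q·ΣR = 56400 × 5.554×10^-4 = 31.32 K
Heat flows outward, so T_out = T_in − ΔT = 47.6 − 31.32 = 16.3 °C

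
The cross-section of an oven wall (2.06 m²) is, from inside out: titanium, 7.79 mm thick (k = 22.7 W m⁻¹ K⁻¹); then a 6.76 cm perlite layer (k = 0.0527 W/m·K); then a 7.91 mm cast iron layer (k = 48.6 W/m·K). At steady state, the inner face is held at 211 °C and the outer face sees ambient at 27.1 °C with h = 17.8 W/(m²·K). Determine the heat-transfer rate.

Q = 283 W

Resistance network (inner→outer):
  R_titanium = L/(kA) = 0.00779/(22.7·2.06) = 1.666×10^-4 K/W
  R_perlite = L/(kA) = 0.0676/(0.0527·2.06) = 0.6227 K/W
  R_cast iron = L/(kA) = 0.00791/(48.6·2.06) = 7.901×10^-5 K/W
  R_conv,out = 1/(hA) = 1/(17.8·2.06) = 0.02727 K/W
ΣR = 1.666×10^-4 + 0.6227 + 7.901×10^-5 + 0.02727 = 0.6502 K/W
Q = ΔT/ΣR = (211 °C − 27.1 °C)/0.6502 = 283 W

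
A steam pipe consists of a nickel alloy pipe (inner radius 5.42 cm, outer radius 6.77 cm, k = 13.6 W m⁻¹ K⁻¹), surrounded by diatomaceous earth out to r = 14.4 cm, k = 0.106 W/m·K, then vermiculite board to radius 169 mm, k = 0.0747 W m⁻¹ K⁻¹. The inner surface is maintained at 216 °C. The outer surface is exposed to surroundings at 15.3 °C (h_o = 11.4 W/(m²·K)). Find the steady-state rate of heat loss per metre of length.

Series thermal resistances, inner to outer:
  R'_nickel alloy = ln(0.0677/0.0542)/(2πk) = 0.2224/(2π·13.6) = 0.002603 m·K/W
  R'_diatomaceous earth = ln(0.144/0.0677)/(2πk) = 0.7547/(2π·0.106) = 1.133 m·K/W
  R'_vermiculite board = ln(0.169/0.144)/(2πk) = 0.1601/(2π·0.0747) = 0.3411 m·K/W
  R'_conv,out = 1/(2πr h) = 1/(2π·0.169·11.4) = 0.08261 m·K/W
ΣR = 0.002603 + 1.133 + 0.3411 + 0.08261 = 1.559 m·K/W
Q' = ΔT/ΣR = (216 °C − 15.3 °C)/1.559 = 129 W/m

Q' = 129 W/m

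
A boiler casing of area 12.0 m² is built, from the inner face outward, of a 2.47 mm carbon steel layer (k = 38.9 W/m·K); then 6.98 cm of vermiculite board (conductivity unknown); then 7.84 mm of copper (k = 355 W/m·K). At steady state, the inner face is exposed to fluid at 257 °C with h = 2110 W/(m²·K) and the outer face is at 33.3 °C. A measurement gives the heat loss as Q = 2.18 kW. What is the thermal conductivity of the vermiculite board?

ΣR = ΔT/Q = |257 − 33.3|/2180 = 0.1026 K/W
Known resistances:
  R_conv,in = 1/(hA) = 1/(2110·12.0) = 3.949×10^-5 K/W
  R_carbon steel = L/(kA) = 0.00247/(38.9·12.0) = 5.291×10^-6 K/W
  R_copper = L/(kA) = 0.00784/(355·12.0) = 1.840×10^-6 K/W
R_vermiculite board = ΣR − ΣR_known = 0.1026 − 4.662×10^-5 = 0.1026 K/W
L/(kA) = 0.1026 ⇒ k = 0.0698/(0.1026·12.0) = 0.0567 W/m·K

k = 0.0567 W/m·K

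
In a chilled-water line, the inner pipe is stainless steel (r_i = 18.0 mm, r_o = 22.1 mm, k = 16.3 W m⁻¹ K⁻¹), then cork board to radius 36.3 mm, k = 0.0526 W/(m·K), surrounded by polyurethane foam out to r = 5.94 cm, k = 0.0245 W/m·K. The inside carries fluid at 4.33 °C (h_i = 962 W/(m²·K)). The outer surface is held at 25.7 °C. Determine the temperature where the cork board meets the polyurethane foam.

Series thermal resistances, inner to outer:
  R'_conv,in = 1/(2πr h) = 1/(2π·0.0180·962) = 0.009191 m·K/W
  R'_stainless steel = ln(0.0221/0.0180)/(2πk) = 0.2052/(2π·16.3) = 0.002004 m·K/W
  R'_cork board = ln(0.0363/0.0221)/(2πk) = 0.4962/(2π·0.0526) = 1.502 m·K/W
  R'_polyurethane foam = ln(0.0594/0.0363)/(2πk) = 0.4925/(2π·0.0245) = 3.199 m·K/W
ΣR = 0.009191 + 0.002004 + 1.502 + 3.199 = 4.712 m·K/W
Q' = ΔT/ΣR = (4.33 °C − 25.7 °C)/4.712 = -4.535 W/m
From the inner boundary to the cork board/polyurethane foam interface, ΣR_partial = 1.513 m·K/W.
T_interface = T_in − Q'·ΣR_partial = 4.33 °C − (-4.535)(1.513) = 11.2 °C

T = 11.2 °C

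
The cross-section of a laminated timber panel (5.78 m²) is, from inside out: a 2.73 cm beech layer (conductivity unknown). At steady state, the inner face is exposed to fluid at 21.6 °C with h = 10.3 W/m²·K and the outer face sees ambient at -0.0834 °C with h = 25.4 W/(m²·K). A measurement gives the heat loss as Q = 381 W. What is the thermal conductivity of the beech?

ΣR = ΔT/Q = |21.6 − -0.0834|/381 = 0.05691 K/W
Known resistances:
  R_conv,in = 1/(hA) = 1/(10.3·5.78) = 0.01680 K/W
  R_conv,out = 1/(hA) = 1/(25.4·5.78) = 0.006811 K/W
R_beech = ΣR − ΣR_known = 0.05691 − 0.02361 = 0.03330 K/W
L/(kA) = 0.03330 ⇒ k = 0.0273/(0.03330·5.78) = 0.142 W/m·K

k = 0.142 W/m·K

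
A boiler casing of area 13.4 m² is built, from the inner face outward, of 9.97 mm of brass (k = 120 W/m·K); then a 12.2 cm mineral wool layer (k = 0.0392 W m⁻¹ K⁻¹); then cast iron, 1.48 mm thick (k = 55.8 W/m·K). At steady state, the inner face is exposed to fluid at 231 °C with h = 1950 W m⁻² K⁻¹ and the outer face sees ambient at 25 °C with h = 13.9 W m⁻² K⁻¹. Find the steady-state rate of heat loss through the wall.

Treat each layer as a resistance in series:
  R_conv,in = 1/(hA) = 1/(1950·13.4) = 3.827×10^-5 K/W
  R_brass = L/(kA) = 0.00997/(120·13.4) = 6.200×10^-6 K/W
  R_mineral wool = L/(kA) = 0.122/(0.0392·13.4) = 0.2323 K/W
  R_cast iron = L/(kA) = 0.00148/(55.8·13.4) = 1.979×10^-6 K/W
  R_conv,out = 1/(hA) = 1/(13.9·13.4) = 0.005369 K/W
ΣR = 3.827×10^-5 + 6.200×10^-6 + 0.2323 + 1.979×10^-6 + 0.005369 = 0.2377 K/W
Q = ΔT/ΣR = (231 °C − 25 °C)/0.2377 = 867 W

Q = 867 W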